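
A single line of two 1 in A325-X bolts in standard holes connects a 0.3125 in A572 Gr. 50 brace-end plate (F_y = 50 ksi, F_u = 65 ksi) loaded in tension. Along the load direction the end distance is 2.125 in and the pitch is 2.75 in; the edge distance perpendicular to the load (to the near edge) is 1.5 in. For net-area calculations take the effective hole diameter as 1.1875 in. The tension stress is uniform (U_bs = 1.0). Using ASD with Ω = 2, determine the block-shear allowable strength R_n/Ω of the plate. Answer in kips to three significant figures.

Shear plane L_v = 2.125 + 1·2.75 = 4.875 in; A_gv = 4.875 × 0.3125 = 1.523 in².
A_nv = (4.875 − 1.5·1.1875) × 0.3125 = 0.9668 in².
A_nt = (1.5 − 0.5·1.1875) × 0.3125 = 0.2832 in².
0.6 F_u A_nv = 37.71 kips; 0.6 F_y A_gv = 45.7 kips → shear rupture governs the shear term.
R_n = 37.71 + 1.0 × 65 × 0.2832 = 56.11 kips.
Allowable strength R_n/Ω = 56.11 / 2 = 28.1 kips.

28.1 kips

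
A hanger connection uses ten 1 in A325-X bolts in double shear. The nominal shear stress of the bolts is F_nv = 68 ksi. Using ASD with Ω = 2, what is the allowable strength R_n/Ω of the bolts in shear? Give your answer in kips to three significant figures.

534 kips

A_b = π × 1² / 4 = 0.7854 in².
R_n = F_nv · A_b · n · n_s = 68 × 0.7854 × 10 × 2 = 1068 kips.
Allowable strength R_n/Ω = 1068 / 2 = 534 kips.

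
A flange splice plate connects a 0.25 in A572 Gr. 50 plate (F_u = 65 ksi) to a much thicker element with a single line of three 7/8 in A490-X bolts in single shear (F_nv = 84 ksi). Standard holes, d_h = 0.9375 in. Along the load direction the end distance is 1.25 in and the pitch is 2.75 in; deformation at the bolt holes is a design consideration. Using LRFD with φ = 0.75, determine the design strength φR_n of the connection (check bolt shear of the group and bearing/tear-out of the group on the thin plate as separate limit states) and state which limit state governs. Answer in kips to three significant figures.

Bolt shear: A_b = π·0.875²/4 = 0.6013 in²; R_n = 84 × 0.6013 × 3 × 1 = 151.5 kips → 0.75 × 151.5 = 114 kips.
Bearing (1.2 l_c t F_u ≤ 2.4 d t F_u): upper limit = 2.4·0.875·0.25·65 = 34.12 kips.
  Edge l_c = 1.25 − 0.9375/2 = 0.7812 → r_n = 15.23 kips; interior l_c = 2.75 − 0.9375 = 1.812 → r_n = 34.12 kips.
  R_n,bearing = 1·15.23 + 2·34.12 = 83.48 kips → 0.75 × 83.48 = 62.6 kips.
Bearing governs: 62.6 kips.

62.6 kips (bearing governs)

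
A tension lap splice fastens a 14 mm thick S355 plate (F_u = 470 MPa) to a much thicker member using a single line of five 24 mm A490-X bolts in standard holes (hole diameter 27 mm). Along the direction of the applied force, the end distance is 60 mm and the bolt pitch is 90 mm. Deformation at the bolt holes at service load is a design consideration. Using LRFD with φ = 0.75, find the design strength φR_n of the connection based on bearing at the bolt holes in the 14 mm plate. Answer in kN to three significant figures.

1410 kN

Per bolt r_n = 1.2 l_c t F_u ≤ 2.4 d t F_u; upper limit = 2.4 × 24 × 14 × 470 / 1000 = 379 kN.
Edge bolt: l_c = 60 − 27/2 = 46.5 mm → 1.2 × 46.5 × 14 × 470 / 1000 = 367.2 → r_n = 367.2 kN.
Interior bolts: l_c = 90 − 27 = 63 mm → 1.2 × 63 × 14 × 470 / 1000 = 497.4 → r_n = 379 kN.
R_n = 1 × 367.2 + 4 × 379 = 1883 kN.
Design strength φR_n = 0.75 × 1883 = 1410 kN.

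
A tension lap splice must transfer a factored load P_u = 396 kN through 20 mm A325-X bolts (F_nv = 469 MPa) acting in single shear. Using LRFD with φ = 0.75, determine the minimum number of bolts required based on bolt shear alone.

A_b = π·20²/4 = 314.2 mm².
Per-bolt design strength φR_n = 0.75 × 469 × 314.2 × 1 / 1000 = 110.5 kN.
n ≥ 396 / 110.5 = 3.584 → use 4 bolts.

4 bolts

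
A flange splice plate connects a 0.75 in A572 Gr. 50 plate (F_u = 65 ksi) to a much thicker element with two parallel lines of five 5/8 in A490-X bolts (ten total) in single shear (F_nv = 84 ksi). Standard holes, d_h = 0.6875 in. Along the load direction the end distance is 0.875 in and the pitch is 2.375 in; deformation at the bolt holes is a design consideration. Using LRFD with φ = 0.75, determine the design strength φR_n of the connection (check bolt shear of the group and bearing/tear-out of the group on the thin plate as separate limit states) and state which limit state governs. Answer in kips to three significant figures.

Bolt shear: A_b = π·0.625²/4 = 0.3068 in²; R_n = 84 × 0.3068 × 10 × 1 = 257.7 kips → 0.75 × 257.7 = 193 kips.
Bearing (1.2 l_c t F_u ≤ 2.4 d t F_u): upper limit = 2.4·0.625·0.75·65 = 73.12 kips.
  Edge l_c = 0.875 − 0.6875/2 = 0.5312 → r_n = 31.08 kips; interior l_c = 2.375 − 0.6875 = 1.688 → r_n = 73.12 kips.
  R_n,bearing = 2·31.08 + 8·73.12 = 647.2 kips → 0.75 × 647.2 = 485 kips.
Bolt shear governs: 193 kips.

193 kips (bolt shear governs)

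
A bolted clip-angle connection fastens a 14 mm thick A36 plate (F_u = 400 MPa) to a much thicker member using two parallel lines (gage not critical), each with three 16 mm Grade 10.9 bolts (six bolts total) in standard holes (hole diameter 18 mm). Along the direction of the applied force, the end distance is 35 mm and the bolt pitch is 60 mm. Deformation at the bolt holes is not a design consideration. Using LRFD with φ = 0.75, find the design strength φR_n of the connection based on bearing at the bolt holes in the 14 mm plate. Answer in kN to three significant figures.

1130 kN

Per bolt r_n = 1.5 l_c t F_u ≤ 3.0 d t F_u; upper limit = 3.0 × 16 × 14 × 400 / 1000 = 268.8 kN.
Edge bolt: l_c = 35 − 18/2 = 26 mm → 1.5 × 26 × 14 × 400 / 1000 = 218.4 → r_n = 218.4 kN.
Interior bolts: l_c = 60 − 18 = 42 mm → 1.5 × 42 × 14 × 400 / 1000 = 352.8 → r_n = 268.8 kN.
R_n = 2 × 218.4 + 4 × 268.8 = 1512 kN.
Design strength φR_n = 0.75 × 1512 = 1130 kN.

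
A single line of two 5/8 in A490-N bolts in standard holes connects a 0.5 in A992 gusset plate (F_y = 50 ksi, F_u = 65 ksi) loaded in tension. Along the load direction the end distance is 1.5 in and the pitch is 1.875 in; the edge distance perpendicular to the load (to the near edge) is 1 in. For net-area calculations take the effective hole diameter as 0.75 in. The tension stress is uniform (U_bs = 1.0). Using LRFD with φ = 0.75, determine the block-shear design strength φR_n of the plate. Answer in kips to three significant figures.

48.1 kips

Shear plane L_v = 1.5 + 1·1.875 = 3.375 in; A_gv = 3.375 × 0.5 = 1.688 in².
A_nv = (3.375 − 1.5·0.75) × 0.5 = 1.125 in².
A_nt = (1 − 0.5·0.75) × 0.5 = 0.3125 in².
0.6 F_u A_nv = 43.88 kips; 0.6 F_y A_gv = 50.62 kips → shear rupture governs the shear term.
R_n = 43.88 + 1.0 × 65 × 0.3125 = 64.19 kips.
Design strength φR_n = 0.75 × 64.19 = 48.1 kips.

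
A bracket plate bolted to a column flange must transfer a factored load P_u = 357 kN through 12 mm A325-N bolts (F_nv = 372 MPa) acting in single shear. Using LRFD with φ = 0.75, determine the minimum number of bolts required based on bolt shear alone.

12 bolts

A_b = π·12²/4 = 113.1 mm².
Per-bolt design strength φR_n = 0.75 × 372 × 113.1 × 1 / 1000 = 31.55 kN.
n ≥ 357 / 31.55 = 11.31 → use 12 bolts.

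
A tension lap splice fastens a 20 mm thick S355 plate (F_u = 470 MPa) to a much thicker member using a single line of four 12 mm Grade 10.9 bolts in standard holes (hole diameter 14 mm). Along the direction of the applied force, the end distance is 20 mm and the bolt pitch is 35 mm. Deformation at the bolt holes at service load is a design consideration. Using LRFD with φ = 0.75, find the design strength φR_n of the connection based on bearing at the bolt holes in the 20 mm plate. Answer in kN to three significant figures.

Per bolt r_n = 1.2 l_c t F_u ≤ 2.4 d t F_u; upper limit = 2.4 × 12 × 20 × 470 / 1000 = 270.7 kN.
Edge bolt: l_c = 20 − 14/2 = 13 mm → 1.2 × 13 × 20 × 470 / 1000 = 146.6 → r_n = 146.6 kN.
Interior bolts: l_c = 35 − 14 = 21 mm → 1.2 × 21 × 20 × 470 / 1000 = 236.9 → r_n = 236.9 kN.
R_n = 1 × 146.6 + 3 × 236.9 = 857.3 kN.
Design strength φR_n = 0.75 × 857.3 = 643 kN.

643 kN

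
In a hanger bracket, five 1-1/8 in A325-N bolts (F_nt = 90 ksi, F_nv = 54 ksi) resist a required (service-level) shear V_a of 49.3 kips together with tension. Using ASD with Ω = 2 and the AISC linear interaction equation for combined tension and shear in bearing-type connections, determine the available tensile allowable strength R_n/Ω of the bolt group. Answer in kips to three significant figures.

A_b = π·1.125²/4 = 0.994 in²; f_rv = 49.3 / (5 × 0.994) = 9.919 ksi.
F'_nt = 1.3 F_nt − (Ω F_nt / F_nv) f_rv = 1.3·90 − (2·90/54)·9.919 = 83.94 ksi, capped at F_nt → F'_nt = 83.94 ksi.
R_n = F'_nt · A_b · n = 83.94 × 0.994 × 5 = 417.2 kips.
Allowable strength R_n/Ω = 417.2 / 2 = 209 kips.

209 kips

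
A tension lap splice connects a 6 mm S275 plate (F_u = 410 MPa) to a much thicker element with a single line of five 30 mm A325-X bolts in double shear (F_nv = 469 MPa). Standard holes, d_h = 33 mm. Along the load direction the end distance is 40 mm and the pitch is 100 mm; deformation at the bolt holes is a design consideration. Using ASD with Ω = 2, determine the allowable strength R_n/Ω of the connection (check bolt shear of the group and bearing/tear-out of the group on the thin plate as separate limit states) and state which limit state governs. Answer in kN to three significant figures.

Bolt shear: A_b = π·30²/4 = 706.9 mm²; R_n = 469 × 706.9 × 5 × 2 / 1000 = 3315 kN → 3315 / 2 = 1660 kN.
Bearing (1.2 l_c t F_u ≤ 2.4 d t F_u): upper limit = 2.4·30·6·410 / 1000 = 177.1 kN.
  Edge l_c = 40 − 33/2 = 23.5 → r_n = 69.37 kN; interior l_c = 100 − 33 = 67 → r_n = 177.1 kN.
  R_n,bearing = 1·69.37 + 4·177.1 = 777.9 kN → 777.9 / 2 = 389 kN.
Bearing governs: 389 kN.

389 kN (bearing governs)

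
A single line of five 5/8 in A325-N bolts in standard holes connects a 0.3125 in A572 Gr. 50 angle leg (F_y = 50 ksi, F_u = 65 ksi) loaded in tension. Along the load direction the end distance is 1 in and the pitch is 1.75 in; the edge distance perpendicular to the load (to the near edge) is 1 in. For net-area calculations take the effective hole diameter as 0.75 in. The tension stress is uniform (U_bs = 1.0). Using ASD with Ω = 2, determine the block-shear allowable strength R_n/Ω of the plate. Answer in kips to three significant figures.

Shear plane L_v = 1 + 4·1.75 = 8 in; A_gv = 8 × 0.3125 = 2.5 in².
A_nv = (8 − 4.5·0.75) × 0.3125 = 1.445 in².
A_nt = (1 − 0.5·0.75) × 0.3125 = 0.1953 in².
0.6 F_u A_nv = 56.37 kips; 0.6 F_y A_gv = 75 kips → shear rupture governs the shear term.
R_n = 56.37 + 1.0 × 65 × 0.1953 = 69.06 kips.
Allowable strength R_n/Ω = 69.06 / 2 = 34.5 kips.

34.5 kips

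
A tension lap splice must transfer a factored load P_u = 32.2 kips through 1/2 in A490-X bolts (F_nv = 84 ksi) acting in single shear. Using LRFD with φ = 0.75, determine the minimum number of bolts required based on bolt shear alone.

3 bolts

A_b = π·0.5²/4 = 0.1963 in².
Per-bolt design strength φR_n = 0.75 × 84 × 0.1963 × 1 = 12.37 kips.
n ≥ 32.2 / 12.37 = 2.603 → use 3 bolts.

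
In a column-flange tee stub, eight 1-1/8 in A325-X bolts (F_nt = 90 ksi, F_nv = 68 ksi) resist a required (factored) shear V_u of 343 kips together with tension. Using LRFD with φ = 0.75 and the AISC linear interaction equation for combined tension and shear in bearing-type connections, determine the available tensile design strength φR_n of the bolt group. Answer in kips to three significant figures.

A_b = π·1.125²/4 = 0.994 in²; f_rv = 343 / (8 × 0.994) = 43.13 ksi.
F'_nt = 1.3 F_nt − (F_nt / φF_nv) f_rv = 1.3·90 − (90/(0.75·68))·43.13 = 40.88 ksi, capped at F_nt → F'_nt = 40.88 ksi.
R_n = F'_nt · A_b · n = 40.88 × 0.994 × 8 = 325.1 kips.
Design strength φR_n = 0.75 × 325.1 = 244 kips.

244 kips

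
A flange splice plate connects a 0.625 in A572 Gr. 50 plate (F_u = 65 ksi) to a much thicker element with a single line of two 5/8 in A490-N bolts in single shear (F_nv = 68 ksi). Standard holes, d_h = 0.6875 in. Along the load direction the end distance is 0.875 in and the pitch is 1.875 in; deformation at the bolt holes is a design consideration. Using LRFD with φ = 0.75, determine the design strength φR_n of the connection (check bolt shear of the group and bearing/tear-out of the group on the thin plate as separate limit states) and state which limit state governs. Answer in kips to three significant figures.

Bolt shear: A_b = π·0.625²/4 = 0.3068 in²; R_n = 68 × 0.3068 × 2 × 1 = 41.72 kips → 0.75 × 41.72 = 31.3 kips.
Bearing (1.2 l_c t F_u ≤ 2.4 d t F_u): upper limit = 2.4·0.625·0.625·65 = 60.94 kips.
  Edge l_c = 0.875 − 0.6875/2 = 0.5312 → r_n = 25.9 kips; interior l_c = 1.875 − 0.6875 = 1.188 → r_n = 57.89 kips.
  R_n,bearing = 1·25.9 + 1·57.89 = 83.79 kips → 0.75 × 83.79 = 62.8 kips.
Bolt shear governs: 31.3 kips.

31.3 kips (bolt shear governs)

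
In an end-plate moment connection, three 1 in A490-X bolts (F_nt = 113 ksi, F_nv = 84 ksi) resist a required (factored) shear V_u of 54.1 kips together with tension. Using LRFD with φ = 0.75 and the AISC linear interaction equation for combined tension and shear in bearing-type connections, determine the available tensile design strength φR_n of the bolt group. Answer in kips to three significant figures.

187 kips

A_b = π·1²/4 = 0.7854 in²; f_rv = 54.1 / (3 × 0.7854) = 22.96 ksi.
F'_nt = 1.3 F_nt − (F_nt / φF_nv) f_rv = 1.3·113 − (113/(0.75·84))·22.96 = 105.7 ksi, capped at F_nt → F'_nt = 105.7 ksi.
R_n = F'_nt · A_b · n = 105.7 × 0.7854 × 3 = 249.1 kips.
Design strength φR_n = 0.75 × 249.1 = 187 kips.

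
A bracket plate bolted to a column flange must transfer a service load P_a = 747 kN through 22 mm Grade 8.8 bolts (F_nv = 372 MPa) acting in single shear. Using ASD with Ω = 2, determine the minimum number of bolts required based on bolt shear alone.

A_b = π·22²/4 = 380.1 mm².
Per-bolt allowable strength R_n/Ω = 372 × 380.1 × 1 / 1000 / 2 = 70.7 kN.
n ≥ 747 / 70.7 = 10.57 → use 11 bolts.

11 bolts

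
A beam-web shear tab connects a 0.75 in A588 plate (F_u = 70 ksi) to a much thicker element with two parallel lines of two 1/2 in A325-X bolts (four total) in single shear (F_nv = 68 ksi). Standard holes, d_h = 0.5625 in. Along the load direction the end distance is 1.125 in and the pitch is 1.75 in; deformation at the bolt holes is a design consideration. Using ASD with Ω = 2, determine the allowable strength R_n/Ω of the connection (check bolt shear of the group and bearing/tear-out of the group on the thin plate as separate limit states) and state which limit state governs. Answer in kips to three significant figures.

26.7 kips (bolt shear governs)

Bolt shear: A_b = π·0.5²/4 = 0.1963 in²; R_n = 68 × 0.1963 × 4 × 1 = 53.41 kips → 53.41 / 2 = 26.7 kips.
Bearing (1.2 l_c t F_u ≤ 2.4 d t F_u): upper limit = 2.4·0.5·0.75·70 = 63 kips.
  Edge l_c = 1.125 − 0.5625/2 = 0.8438 → r_n = 53.16 kips; interior l_c = 1.75 − 0.5625 = 1.188 → r_n = 63 kips.
  R_n,bearing = 2·53.16 + 2·63 = 232.3 kips → 232.3 / 2 = 116 kips.
Bolt shear governs: 26.7 kips.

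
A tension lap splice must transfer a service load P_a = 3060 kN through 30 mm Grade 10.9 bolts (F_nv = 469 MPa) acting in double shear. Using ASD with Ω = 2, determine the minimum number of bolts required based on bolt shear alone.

10 bolts

A_b = π·30²/4 = 706.9 mm².
Per-bolt allowable strength R_n/Ω = 469 × 706.9 × 2 / 1000 / 2 = 331.5 kN.
n ≥ 3060 / 331.5 = 9.23 → use 10 bolts.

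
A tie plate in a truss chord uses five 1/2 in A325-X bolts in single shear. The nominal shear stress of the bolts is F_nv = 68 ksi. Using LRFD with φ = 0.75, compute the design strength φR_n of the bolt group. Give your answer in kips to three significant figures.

50.1 kips

A_b = π × 0.5² / 4 = 0.1963 in².
R_n = F_nv · A_b · n · n_s = 68 × 0.1963 × 5 × 1 = 66.76 kips.
Design strength φR_n = 0.75 × 66.76 = 50.1 kips.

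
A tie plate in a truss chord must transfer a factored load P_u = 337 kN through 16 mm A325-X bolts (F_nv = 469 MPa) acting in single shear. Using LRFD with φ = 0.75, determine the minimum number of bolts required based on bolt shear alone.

5 bolts

A_b = π·16²/4 = 201.1 mm².
Per-bolt design strength φR_n = 0.75 × 469 × 201.1 × 1 / 1000 = 70.72 kN.
n ≥ 337 / 70.72 = 4.765 → use 5 bolts.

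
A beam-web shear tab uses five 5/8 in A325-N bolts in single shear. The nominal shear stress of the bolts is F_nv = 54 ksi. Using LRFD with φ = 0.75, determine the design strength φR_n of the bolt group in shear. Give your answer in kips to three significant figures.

A_b = π × 0.625² / 4 = 0.3068 in².
R_n = F_nv · A_b · n · n_s = 54 × 0.3068 × 5 × 1 = 82.83 kips.
Design strength φR_n = 0.75 × 82.83 = 62.1 kips.

62.1 kips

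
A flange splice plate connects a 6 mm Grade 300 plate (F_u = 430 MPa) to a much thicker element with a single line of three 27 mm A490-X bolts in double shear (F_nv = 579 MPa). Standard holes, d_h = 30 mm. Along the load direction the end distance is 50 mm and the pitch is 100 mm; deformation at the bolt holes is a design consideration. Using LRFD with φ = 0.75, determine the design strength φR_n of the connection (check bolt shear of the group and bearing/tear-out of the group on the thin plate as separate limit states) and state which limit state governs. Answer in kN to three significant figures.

Bolt shear: A_b = π·27²/4 = 572.6 mm²; R_n = 579 × 572.6 × 3 × 2 / 1000 = 1989 kN → 0.75 × 1989 = 1490 kN.
Bearing (1.2 l_c t F_u ≤ 2.4 d t F_u): upper limit = 2.4·27·6·430 / 1000 = 167.2 kN.
  Edge l_c = 50 − 30/2 = 35 → r_n = 108.4 kN; interior l_c = 100 − 30 = 70 → r_n = 167.2 kN.
  R_n,bearing = 1·108.4 + 2·167.2 = 442.7 kN → 0.75 × 442.7 = 332 kN.
Bearing governs: 332 kN.

332 kN (bearing governs)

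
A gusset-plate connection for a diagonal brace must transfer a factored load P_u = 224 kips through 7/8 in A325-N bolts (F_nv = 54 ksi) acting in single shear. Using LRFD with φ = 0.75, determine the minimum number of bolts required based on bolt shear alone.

10 bolts

A_b = π·0.875²/4 = 0.6013 in².
Per-bolt design strength φR_n = 0.75 × 54 × 0.6013 × 1 = 24.35 kips.
n ≥ 224 / 24.35 = 9.198 → use 10 bolts.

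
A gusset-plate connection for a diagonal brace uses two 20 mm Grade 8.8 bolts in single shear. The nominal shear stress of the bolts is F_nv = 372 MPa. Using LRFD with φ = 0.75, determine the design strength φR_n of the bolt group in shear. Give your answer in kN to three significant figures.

175 kN

A_b = π × 20² / 4 = 314.2 mm².
R_n = F_nv · A_b · n · n_s = 372 × 314.2 × 2 × 1 / 1000 = 233.7 kN.
Design strength φR_n = 0.75 × 233.7 = 175 kN.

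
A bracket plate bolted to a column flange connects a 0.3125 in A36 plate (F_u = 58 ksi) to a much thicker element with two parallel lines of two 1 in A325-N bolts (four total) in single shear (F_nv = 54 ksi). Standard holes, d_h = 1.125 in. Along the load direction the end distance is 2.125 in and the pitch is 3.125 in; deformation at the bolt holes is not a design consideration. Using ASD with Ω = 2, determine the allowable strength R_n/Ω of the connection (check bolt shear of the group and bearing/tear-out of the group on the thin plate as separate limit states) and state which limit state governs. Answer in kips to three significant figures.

84.8 kips (bolt shear governs)

Bolt shear: A_b = π·1²/4 = 0.7854 in²; R_n = 54 × 0.7854 × 4 × 1 = 169.6 kips → 169.6 / 2 = 84.8 kips.
Bearing (1.5 l_c t F_u ≤ 3.0 d t F_u): upper limit = 3.0·1·0.3125·58 = 54.38 kips.
  Edge l_c = 2.125 − 1.125/2 = 1.562 → r_n = 42.48 kips; interior l_c = 3.125 − 1.125 = 2 → r_n = 54.38 kips.
  R_n,bearing = 2·42.48 + 2·54.38 = 193.7 kips → 193.7 / 2 = 96.9 kips.
Bolt shear governs: 84.8 kips.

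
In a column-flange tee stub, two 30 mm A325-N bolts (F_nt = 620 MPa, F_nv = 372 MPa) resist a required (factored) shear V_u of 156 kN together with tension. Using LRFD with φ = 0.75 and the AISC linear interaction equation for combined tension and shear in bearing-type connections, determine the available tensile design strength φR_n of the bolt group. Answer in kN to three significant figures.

A_b = π·30²/4 = 706.9 mm²; f_rv = 156 × 1000 / (2 × 706.9) = 110.3 MPa.
F'_nt = 1.3 F_nt − (F_nt / φF_nv) f_rv = 1.3·620 − (620/(0.75·372))·110.3 = 560.8 MPa, capped at F_nt → F'_nt = 560.8 MPa.
R_n = F'_nt · A_b · n = 560.8 × 706.9 × 2 / 1000 = 792.8 kN.
Design strength φR_n = 0.75 × 792.8 = 595 kN.

595 kN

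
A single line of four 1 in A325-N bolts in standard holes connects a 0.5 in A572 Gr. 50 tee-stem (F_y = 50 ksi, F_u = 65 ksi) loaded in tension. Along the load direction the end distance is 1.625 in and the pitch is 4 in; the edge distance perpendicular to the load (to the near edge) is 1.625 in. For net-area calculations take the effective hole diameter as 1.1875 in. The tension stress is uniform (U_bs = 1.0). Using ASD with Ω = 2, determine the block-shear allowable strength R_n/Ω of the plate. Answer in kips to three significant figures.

109 kips

Shear plane L_v = 1.625 + 3·4 = 13.62 in; A_gv = 13.62 × 0.5 = 6.812 in².
A_nv = (13.62 − 3.5·1.1875) × 0.5 = 4.734 in².
A_nt = (1.625 − 0.5·1.1875) × 0.5 = 0.5156 in².
0.6 F_u A_nv = 184.6 kips; 0.6 F_y A_gv = 204.4 kips → shear rupture governs the shear term.
R_n = 184.6 + 1.0 × 65 × 0.5156 = 218.2 kips.
Allowable strength R_n/Ω = 218.2 / 2 = 109 kips.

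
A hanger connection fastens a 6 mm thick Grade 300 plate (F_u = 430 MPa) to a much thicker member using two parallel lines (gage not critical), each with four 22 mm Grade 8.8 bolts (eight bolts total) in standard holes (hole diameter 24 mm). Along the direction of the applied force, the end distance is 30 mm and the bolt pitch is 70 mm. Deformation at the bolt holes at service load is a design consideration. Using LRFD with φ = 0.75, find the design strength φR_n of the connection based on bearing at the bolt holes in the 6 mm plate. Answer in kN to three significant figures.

697 kN

Per bolt r_n = 1.2 l_c t F_u ≤ 2.4 d t F_u; upper limit = 2.4 × 22 × 6 × 430 / 1000 = 136.2 kN.
Edge bolt: l_c = 30 − 24/2 = 18 mm → 1.2 × 18 × 6 × 430 / 1000 = 55.73 → r_n = 55.73 kN.
Interior bolts: l_c = 70 − 24 = 46 mm → 1.2 × 46 × 6 × 430 / 1000 = 142.4 → r_n = 136.2 kN.
R_n = 2 × 55.73 + 6 × 136.2 = 928.8 kN.
Design strength φR_n = 0.75 × 928.8 = 697 kN.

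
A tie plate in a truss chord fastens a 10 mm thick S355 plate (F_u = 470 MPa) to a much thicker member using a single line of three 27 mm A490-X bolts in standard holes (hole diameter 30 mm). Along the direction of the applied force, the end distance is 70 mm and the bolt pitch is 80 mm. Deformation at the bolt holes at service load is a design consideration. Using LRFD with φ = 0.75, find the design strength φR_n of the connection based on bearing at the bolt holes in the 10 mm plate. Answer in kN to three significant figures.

651 kN

Per bolt r_n = 1.2 l_c t F_u ≤ 2.4 d t F_u; upper limit = 2.4 × 27 × 10 × 470 / 1000 = 304.6 kN.
Edge bolt: l_c = 70 − 30/2 = 55 mm → 1.2 × 55 × 10 × 470 / 1000 = 310.2 → r_n = 304.6 kN.
Interior bolts: l_c = 80 − 30 = 50 mm → 1.2 × 50 × 10 × 470 / 1000 = 282 → r_n = 282 kN.
R_n = 1 × 304.6 + 2 × 282 = 868.6 kN.
Design strength φR_n = 0.75 × 868.6 = 651 kN.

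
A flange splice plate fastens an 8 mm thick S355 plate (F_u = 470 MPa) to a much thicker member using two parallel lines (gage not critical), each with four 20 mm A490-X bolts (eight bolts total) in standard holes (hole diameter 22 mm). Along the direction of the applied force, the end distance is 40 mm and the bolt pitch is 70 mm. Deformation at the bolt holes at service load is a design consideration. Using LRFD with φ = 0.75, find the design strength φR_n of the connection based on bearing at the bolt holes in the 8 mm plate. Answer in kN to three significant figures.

1010 kN

Per bolt r_n = 1.2 l_c t F_u ≤ 2.4 d t F_u; upper limit = 2.4 × 20 × 8 × 470 / 1000 = 180.5 kN.
Edge bolt: l_c = 40 − 22/2 = 29 mm → 1.2 × 29 × 8 × 470 / 1000 = 130.8 → r_n = 130.8 kN.
Interior bolts: l_c = 70 − 22 = 48 mm → 1.2 × 48 × 8 × 470 / 1000 = 216.6 → r_n = 180.5 kN.
R_n = 2 × 130.8 + 6 × 180.5 = 1345 kN.
Design strength φR_n = 0.75 × 1345 = 1010 kN.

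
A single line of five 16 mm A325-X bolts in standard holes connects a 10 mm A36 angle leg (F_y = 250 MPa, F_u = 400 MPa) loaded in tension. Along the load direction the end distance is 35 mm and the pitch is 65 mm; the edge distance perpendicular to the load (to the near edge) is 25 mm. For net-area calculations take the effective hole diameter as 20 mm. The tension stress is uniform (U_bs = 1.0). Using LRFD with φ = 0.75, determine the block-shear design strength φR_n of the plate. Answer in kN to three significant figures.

377 kN

Shear plane L_v = 35 + 4·65 = 295 mm; A_gv = 295 × 10 = 2950 mm².
A_nv = (295 − 4.5·20) × 10 = 2050 mm².
A_nt = (25 − 0.5·20) × 10 = 150 mm².
0.6 F_u A_nv = 492 kN; 0.6 F_y A_gv = 442.5 kN → shear yielding governs the shear term.
R_n = 442.5 + 1.0 × 400 × 150 / 1000 = 502.5 kN.
Design strength φR_n = 0.75 × 502.5 = 377 kN.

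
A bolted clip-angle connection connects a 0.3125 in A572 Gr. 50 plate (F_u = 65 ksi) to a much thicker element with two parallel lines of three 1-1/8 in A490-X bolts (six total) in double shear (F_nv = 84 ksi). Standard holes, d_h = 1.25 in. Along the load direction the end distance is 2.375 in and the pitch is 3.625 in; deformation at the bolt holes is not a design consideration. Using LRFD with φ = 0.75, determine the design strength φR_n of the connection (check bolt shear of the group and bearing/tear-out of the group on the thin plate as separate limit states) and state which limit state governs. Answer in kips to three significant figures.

Bolt shear: A_b = π·1.125²/4 = 0.994 in²; R_n = 84 × 0.994 × 6 × 2 = 1002 kips → 0.75 × 1002 = 751 kips.
Bearing (1.5 l_c t F_u ≤ 3.0 d t F_u): upper limit = 3.0·1.125·0.3125·65 = 68.55 kips.
  Edge l_c = 2.375 − 1.25/2 = 1.75 → r_n = 53.32 kips; interior l_c = 3.625 − 1.25 = 2.375 → r_n = 68.55 kips.
  R_n,bearing = 2·53.32 + 4·68.55 = 380.9 kips → 0.75 × 380.9 = 286 kips.
Bearing governs: 286 kips.

286 kips (bearing governs)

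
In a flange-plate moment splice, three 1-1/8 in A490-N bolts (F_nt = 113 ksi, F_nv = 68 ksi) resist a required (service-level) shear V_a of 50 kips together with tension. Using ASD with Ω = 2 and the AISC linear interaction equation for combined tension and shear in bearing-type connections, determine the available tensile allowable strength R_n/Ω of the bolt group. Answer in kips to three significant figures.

A_b = π·1.125²/4 = 0.994 in²; f_rv = 50 / (3 × 0.994) = 16.77 ksi.
F'_nt = 1.3 F_nt − (Ω F_nt / F_nv) f_rv = 1.3·113 − (2·113/68)·16.77 = 91.17 ksi, capped at F_nt → F'_nt = 91.17 ksi.
R_n = F'_nt · A_b · n = 91.17 × 0.994 × 3 = 271.9 kips.
Allowable strength R_n/Ω = 271.9 / 2 = 136 kips.

136 kips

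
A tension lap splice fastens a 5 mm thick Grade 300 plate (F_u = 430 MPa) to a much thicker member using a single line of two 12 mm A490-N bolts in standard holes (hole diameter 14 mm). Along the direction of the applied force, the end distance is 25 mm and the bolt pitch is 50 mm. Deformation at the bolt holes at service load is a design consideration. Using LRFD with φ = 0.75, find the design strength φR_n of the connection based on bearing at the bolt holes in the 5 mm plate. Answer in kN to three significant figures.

Per bolt r_n = 1.2 l_c t F_u ≤ 2.4 d t F_u; upper limit = 2.4 × 12 × 5 × 430 / 1000 = 61.92 kN.
Edge bolt: l_c = 25 − 14/2 = 18 mm → 1.2 × 18 × 5 × 430 / 1000 = 46.44 → r_n = 46.44 kN.
Interior bolts: l_c = 50 − 14 = 36 mm → 1.2 × 36 × 5 × 430 / 1000 = 92.88 → r_n = 61.92 kN.
R_n = 1 × 46.44 + 1 × 61.92 = 108.4 kN.
Design strength φR_n = 0.75 × 108.4 = 81.3 kN.

81.3 kN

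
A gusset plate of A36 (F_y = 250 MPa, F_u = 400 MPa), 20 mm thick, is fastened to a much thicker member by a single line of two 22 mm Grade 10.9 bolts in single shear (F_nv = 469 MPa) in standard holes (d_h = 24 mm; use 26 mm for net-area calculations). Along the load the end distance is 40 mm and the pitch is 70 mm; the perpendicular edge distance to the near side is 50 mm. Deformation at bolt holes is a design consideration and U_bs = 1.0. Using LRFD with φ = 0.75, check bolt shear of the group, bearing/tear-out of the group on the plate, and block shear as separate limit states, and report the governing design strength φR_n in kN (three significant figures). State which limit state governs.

Bolt shear: A_b = π·22²/4 = 380.1 mm²; R_n = 469 × 380.1 × 2 × 1 / 1000 = 356.6 kN → 0.75 × 356.6 = 267 kN.
Bearing: edge l_c = 28, r_n = 268.8 kN; interior l_c = 46, r_n = 422.4 kN; R_n = 268.8 + 1·422.4 = 691.2 kN → 518 kN.
Block shear: A_gv = 2200, A_nv = 1420, A_nt = 740 mm²; R_n = min(0.6F_uA_nv, 0.6F_yA_gv) + U_bs·F_u·A_nt = 626 kN → 470 kN.
Bolt shear governs: 267 kN.

267 kN (bolt shear governs)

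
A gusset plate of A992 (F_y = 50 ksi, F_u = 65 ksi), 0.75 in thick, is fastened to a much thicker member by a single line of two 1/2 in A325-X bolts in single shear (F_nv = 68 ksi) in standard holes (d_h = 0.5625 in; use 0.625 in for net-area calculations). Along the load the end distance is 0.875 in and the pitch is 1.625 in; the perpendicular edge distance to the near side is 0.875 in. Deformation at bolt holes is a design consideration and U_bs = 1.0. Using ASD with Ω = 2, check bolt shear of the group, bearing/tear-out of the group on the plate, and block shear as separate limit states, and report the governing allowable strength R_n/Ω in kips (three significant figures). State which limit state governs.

Bolt shear: A_b = π·0.5²/4 = 0.1963 in²; R_n = 68 × 0.1963 × 2 × 1 = 26.7 kips → 26.7 / 2 = 13.4 kips.
Bearing: edge l_c = 0.5938, r_n = 34.73 kips; interior l_c = 1.062, r_n = 58.5 kips; R_n = 34.73 + 1·58.5 = 93.23 kips → 46.6 kips.
Block shear: A_gv = 1.875, A_nv = 1.172, A_nt = 0.4219 in²; R_n = min(0.6F_uA_nv, 0.6F_yA_gv) + U_bs·F_u·A_nt = 73.12 kips → 36.6 kips.
Bolt shear governs: 13.4 kips.

13.4 kips (bolt shear governs)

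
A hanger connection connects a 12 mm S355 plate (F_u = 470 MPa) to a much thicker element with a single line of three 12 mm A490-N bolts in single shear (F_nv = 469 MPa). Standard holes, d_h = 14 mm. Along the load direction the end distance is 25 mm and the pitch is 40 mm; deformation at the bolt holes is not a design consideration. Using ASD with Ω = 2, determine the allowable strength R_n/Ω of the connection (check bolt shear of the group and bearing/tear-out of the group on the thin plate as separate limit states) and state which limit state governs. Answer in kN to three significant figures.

79.6 kN (bolt shear governs)

Bolt shear: A_b = π·12²/4 = 113.1 mm²; R_n = 469 × 113.1 × 3 × 1 / 1000 = 159.1 kN → 159.1 / 2 = 79.6 kN.
Bearing (1.5 l_c t F_u ≤ 3.0 d t F_u): upper limit = 3.0·12·12·470 / 1000 = 203 kN.
  Edge l_c = 25 − 14/2 = 18 → r_n = 152.3 kN; interior l_c = 40 − 14 = 26 → r_n = 203 kN.
  R_n,bearing = 1·152.3 + 2·203 = 558.4 kN → 558.4 / 2 = 279 kN.
Bolt shear governs: 79.6 kN.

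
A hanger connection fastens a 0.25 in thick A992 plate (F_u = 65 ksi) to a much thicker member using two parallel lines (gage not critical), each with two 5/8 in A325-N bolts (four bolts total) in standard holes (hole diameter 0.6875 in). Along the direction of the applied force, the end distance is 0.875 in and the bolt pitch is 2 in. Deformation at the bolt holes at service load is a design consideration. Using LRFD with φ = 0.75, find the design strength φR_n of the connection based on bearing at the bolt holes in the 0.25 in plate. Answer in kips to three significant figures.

52.1 kips

Per bolt r_n = 1.2 l_c t F_u ≤ 2.4 d t F_u; upper limit = 2.4 × 0.625 × 0.25 × 65 = 24.38 kips.
Edge bolt: l_c = 0.875 − 0.6875/2 = 0.5312 in → 1.2 × 0.5312 × 0.25 × 65 = 10.36 → r_n = 10.36 kips.
Interior bolts: l_c = 2 − 0.6875 = 1.312 in → 1.2 × 1.312 × 0.25 × 65 = 25.59 → r_n = 24.38 kips.
R_n = 2 × 10.36 + 2 × 24.38 = 69.47 kips.
Design strength φR_n = 0.75 × 69.47 = 52.1 kips.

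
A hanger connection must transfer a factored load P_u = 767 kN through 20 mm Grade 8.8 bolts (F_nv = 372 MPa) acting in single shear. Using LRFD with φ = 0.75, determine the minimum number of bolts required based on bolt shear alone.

9 bolts

A_b = π·20²/4 = 314.2 mm².
Per-bolt design strength φR_n = 0.75 × 372 × 314.2 × 1 / 1000 = 87.65 kN.
n ≥ 767 / 87.65 = 8.751 → use 9 bolts.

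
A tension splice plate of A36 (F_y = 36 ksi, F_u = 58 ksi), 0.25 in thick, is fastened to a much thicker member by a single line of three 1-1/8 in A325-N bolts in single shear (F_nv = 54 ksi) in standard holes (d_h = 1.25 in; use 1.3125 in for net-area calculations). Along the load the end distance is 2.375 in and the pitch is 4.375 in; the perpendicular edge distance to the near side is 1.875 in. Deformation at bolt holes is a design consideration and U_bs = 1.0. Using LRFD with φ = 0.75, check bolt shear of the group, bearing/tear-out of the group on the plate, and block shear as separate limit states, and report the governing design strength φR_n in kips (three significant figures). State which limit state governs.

58.3 kips (block shear governs)

Bolt shear: A_b = π·1.125²/4 = 0.994 in²; R_n = 54 × 0.994 × 3 × 1 = 161 kips → 0.75 × 161 = 121 kips.
Bearing: edge l_c = 1.75, r_n = 30.45 kips; interior l_c = 3.125, r_n = 39.15 kips; R_n = 30.45 + 2·39.15 = 108.8 kips → 81.6 kips.
Block shear: A_gv = 2.781, A_nv = 1.961, A_nt = 0.3047 in²; R_n = min(0.6F_uA_nv, 0.6F_yA_gv) + U_bs·F_u·A_nt = 77.75 kips → 58.3 kips.
Block shear governs: 58.3 kips.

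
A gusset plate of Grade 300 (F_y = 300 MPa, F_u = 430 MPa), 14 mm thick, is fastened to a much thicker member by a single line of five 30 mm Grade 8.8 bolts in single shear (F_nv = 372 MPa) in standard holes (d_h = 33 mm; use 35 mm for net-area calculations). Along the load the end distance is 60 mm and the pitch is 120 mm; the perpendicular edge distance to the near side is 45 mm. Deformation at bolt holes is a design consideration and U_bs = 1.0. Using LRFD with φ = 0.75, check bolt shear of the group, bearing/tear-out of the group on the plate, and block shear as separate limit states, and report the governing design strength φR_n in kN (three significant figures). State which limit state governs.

Bolt shear: A_b = π·30²/4 = 706.9 mm²; R_n = 372 × 706.9 × 5 × 1 / 1000 = 1315 kN → 0.75 × 1315 = 986 kN.
Bearing: edge l_c = 43.5, r_n = 314.2 kN; interior l_c = 87, r_n = 433.4 kN; R_n = 314.2 + 4·433.4 = 2048 kN → 1540 kN.
Block shear: A_gv = 7560, A_nv = 5355, A_nt = 385 mm²; R_n = min(0.6F_uA_nv, 0.6F_yA_gv) + U_bs·F_u·A_nt = 1526 kN → 1140 kN.
Bolt shear governs: 986 kN.

986 kN (bolt shear governs)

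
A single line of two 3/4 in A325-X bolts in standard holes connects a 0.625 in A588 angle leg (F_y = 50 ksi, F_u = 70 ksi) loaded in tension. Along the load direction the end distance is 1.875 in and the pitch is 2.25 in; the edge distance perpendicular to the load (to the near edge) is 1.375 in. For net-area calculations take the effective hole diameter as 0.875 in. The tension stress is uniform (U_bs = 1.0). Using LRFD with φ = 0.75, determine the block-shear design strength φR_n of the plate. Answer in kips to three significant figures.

86.1 kips

Shear plane L_v = 1.875 + 1·2.25 = 4.125 in; A_gv = 4.125 × 0.625 = 2.578 in².
A_nv = (4.125 − 1.5·0.875) × 0.625 = 1.758 in².
A_nt = (1.375 − 0.5·0.875) × 0.625 = 0.5859 in².
0.6 F_u A_nv = 73.83 kips; 0.6 F_y A_gv = 77.34 kips → shear rupture governs the shear term.
R_n = 73.83 + 1.0 × 70 × 0.5859 = 114.8 kips.
Design strength φR_n = 0.75 × 114.8 = 86.1 kips.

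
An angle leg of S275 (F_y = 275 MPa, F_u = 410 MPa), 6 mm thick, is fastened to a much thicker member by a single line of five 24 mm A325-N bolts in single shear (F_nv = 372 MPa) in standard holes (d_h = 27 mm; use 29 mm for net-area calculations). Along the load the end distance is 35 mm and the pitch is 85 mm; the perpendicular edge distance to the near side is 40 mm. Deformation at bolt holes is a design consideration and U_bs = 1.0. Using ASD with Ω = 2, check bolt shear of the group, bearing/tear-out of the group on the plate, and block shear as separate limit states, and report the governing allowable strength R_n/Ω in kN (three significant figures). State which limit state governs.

212 kN (block shear governs)

Bolt shear: A_b = π·24²/4 = 452.4 mm²; R_n = 372 × 452.4 × 5 × 1 / 1000 = 841.4 kN → 841.4 / 2 = 421 kN.
Bearing: edge l_c = 21.5, r_n = 63.47 kN; interior l_c = 58, r_n = 141.7 kN; R_n = 63.47 + 4·141.7 = 630.3 kN → 315 kN.
Block shear: A_gv = 2250, A_nv = 1467, A_nt = 153 mm²; R_n = min(0.6F_uA_nv, 0.6F_yA_gv) + U_bs·F_u·A_nt = 423.6 kN → 212 kN.
Block shear governs: 212 kN.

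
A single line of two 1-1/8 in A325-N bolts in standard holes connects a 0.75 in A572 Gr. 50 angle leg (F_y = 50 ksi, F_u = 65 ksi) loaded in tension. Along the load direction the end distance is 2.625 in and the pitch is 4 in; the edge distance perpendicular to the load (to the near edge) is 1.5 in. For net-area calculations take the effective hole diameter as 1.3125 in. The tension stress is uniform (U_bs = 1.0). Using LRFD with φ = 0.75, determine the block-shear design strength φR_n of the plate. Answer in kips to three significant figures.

133 kips

Shear plane L_v = 2.625 + 1·4 = 6.625 in; A_gv = 6.625 × 0.75 = 4.969 in².
A_nv = (6.625 − 1.5·1.3125) × 0.75 = 3.492 in².
A_nt = (1.5 − 0.5·1.3125) × 0.75 = 0.6328 in².
0.6 F_u A_nv = 136.2 kips; 0.6 F_y A_gv = 149.1 kips → shear rupture governs the shear term.
R_n = 136.2 + 1.0 × 65 × 0.6328 = 177.3 kips.
Design strength φR_n = 0.75 × 177.3 = 133 kips.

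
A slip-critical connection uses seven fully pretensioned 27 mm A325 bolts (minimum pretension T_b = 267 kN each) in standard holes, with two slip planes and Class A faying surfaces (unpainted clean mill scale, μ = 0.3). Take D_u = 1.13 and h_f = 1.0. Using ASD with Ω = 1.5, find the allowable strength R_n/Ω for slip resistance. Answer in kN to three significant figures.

845 kN

R_n = μ · D_u · h_f · T_b · n_s · n_b = 0.3 × 1.13 × 1.0 × 267 × 2 × 7 = 1267 kN.
Allowable strength R_n/Ω = 1267 / 1.5 = 845 kN.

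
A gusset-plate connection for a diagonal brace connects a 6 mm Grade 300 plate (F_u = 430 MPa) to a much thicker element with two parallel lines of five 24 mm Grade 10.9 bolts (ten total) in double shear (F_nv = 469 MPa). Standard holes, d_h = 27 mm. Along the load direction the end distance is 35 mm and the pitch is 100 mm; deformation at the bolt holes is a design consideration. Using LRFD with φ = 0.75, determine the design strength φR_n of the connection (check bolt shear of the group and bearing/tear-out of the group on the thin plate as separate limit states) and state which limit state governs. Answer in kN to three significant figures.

991 kN (bearing governs)

Bolt shear: A_b = π·24²/4 = 452.4 mm²; R_n = 469 × 452.4 × 10 × 2 / 1000 = 4243 kN → 0.75 × 4243 = 3180 kN.
Bearing (1.2 l_c t F_u ≤ 2.4 d t F_u): upper limit = 2.4·24·6·430 / 1000 = 148.6 kN.
  Edge l_c = 35 − 27/2 = 21.5 → r_n = 66.56 kN; interior l_c = 100 − 27 = 73 → r_n = 148.6 kN.
  R_n,bearing = 2·66.56 + 8·148.6 = 1322 kN → 0.75 × 1322 = 991 kN.
Bearing governs: 991 kN.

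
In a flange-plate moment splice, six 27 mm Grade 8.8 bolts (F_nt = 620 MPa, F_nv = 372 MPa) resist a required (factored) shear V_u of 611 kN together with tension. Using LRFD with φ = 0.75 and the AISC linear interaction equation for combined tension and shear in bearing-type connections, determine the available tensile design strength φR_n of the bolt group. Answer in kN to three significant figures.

1060 kN

A_b = π·27²/4 = 572.6 mm²; f_rv = 611 × 1000 / (6 × 572.6) = 177.9 MPa.
F'_nt = 1.3 F_nt − (F_nt / φF_nv) f_rv = 1.3·620 − (620/(0.75·372))·177.9 = 410.8 MPa, capped at F_nt → F'_nt = 410.8 MPa.
R_n = F'_nt · A_b · n = 410.8 × 572.6 × 6 / 1000 = 1411 kN.
Design strength φR_n = 0.75 × 1411 = 1060 kN.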